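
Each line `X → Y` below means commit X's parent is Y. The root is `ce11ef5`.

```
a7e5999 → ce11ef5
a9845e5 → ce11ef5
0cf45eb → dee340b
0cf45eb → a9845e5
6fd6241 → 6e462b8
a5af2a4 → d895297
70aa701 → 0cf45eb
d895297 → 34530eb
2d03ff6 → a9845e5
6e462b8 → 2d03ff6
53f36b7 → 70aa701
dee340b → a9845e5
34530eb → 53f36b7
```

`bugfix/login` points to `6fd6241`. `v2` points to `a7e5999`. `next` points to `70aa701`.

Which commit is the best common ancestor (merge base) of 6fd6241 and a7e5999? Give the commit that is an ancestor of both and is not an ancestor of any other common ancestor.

ce11ef5

Ancestors of 6fd6241: {2d03ff6, 6e462b8, 6fd6241, a9845e5, ce11ef5}.
Ancestors of a7e5999: {a7e5999, ce11ef5}.
Common ancestors: {ce11ef5}.
The only common ancestor is ce11ef5, so it is the merge base.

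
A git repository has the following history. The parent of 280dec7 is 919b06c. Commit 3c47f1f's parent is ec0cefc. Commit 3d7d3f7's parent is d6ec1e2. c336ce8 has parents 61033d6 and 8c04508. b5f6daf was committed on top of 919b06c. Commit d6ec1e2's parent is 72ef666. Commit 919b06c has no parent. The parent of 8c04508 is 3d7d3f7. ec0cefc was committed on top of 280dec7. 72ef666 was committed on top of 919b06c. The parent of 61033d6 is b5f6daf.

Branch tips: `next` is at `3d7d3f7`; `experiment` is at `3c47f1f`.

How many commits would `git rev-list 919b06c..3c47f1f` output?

Reachable from 3c47f1f: {280dec7, 3c47f1f, 919b06c, ec0cefc}.
Reachable from 919b06c: {919b06c}.
In 3c47f1f's history but not 919b06c's: {280dec7, 3c47f1f, ec0cefc} — 3 commits.

3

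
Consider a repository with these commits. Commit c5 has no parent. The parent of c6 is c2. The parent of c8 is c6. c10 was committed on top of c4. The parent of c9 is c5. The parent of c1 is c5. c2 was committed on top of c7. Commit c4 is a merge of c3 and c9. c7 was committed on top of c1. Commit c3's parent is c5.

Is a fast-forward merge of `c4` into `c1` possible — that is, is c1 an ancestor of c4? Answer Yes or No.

A fast-forward from c1 to c4 is possible iff c1 is an ancestor of c4.
Ancestors of c4: {c3, c4, c5, c9}.
c1 is not among them, so fast-forward is not possible.

No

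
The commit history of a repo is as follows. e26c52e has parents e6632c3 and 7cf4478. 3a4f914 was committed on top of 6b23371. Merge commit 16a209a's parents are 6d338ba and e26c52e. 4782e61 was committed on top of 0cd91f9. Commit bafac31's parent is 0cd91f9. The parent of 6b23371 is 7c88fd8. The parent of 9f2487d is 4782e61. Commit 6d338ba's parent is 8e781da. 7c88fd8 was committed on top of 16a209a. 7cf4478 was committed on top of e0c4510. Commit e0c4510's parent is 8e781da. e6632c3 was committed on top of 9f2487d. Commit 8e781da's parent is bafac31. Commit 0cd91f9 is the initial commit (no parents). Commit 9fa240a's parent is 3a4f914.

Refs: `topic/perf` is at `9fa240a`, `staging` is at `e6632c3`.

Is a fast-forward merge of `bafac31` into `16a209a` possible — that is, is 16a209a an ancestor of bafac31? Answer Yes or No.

A fast-forward from 16a209a to bafac31 is possible iff 16a209a is an ancestor of bafac31.
Ancestors of bafac31: {0cd91f9, bafac31}.
16a209a is not among them, so fast-forward is not possible.

No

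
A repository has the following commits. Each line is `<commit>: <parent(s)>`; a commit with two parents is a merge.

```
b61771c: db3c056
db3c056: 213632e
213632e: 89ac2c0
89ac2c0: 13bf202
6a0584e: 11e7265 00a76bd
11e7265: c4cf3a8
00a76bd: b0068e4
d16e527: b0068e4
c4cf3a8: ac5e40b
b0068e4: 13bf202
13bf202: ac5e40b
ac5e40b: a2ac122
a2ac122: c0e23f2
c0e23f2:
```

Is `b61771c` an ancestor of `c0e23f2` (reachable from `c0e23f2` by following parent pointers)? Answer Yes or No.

No

Ancestors of c0e23f2: {c0e23f2}.
b61771c is not in that set, so it is not an ancestor of c0e23f2.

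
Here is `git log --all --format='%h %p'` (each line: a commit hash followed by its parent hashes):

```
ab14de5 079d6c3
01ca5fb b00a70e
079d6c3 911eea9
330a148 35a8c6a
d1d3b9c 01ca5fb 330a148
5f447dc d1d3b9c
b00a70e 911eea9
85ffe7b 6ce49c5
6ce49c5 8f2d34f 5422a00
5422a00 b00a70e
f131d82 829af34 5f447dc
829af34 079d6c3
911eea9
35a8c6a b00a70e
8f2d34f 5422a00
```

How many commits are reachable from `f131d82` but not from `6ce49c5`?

8

Reachable from f131d82: {01ca5fb, 079d6c3, 330a148, 35a8c6a, 5f447dc, 829af34, 911eea9, b00a70e, d1d3b9c, f131d82}.
Reachable from 6ce49c5: {5422a00, 6ce49c5, 8f2d34f, 911eea9, b00a70e}.
In f131d82's history but not 6ce49c5's: {01ca5fb, 079d6c3, 330a148, 35a8c6a, 5f447dc, 829af34, d1d3b9c, f131d82} — 8 commits.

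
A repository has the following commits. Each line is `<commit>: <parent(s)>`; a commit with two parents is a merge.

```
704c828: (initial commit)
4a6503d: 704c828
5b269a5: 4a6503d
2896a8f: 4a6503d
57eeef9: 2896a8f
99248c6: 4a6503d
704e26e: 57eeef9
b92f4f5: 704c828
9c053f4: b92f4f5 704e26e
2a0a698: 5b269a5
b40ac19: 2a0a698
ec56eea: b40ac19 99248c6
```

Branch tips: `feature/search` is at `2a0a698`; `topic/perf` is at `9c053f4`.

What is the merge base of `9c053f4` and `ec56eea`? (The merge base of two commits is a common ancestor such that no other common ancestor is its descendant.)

4a6503d

Ancestors of 9c053f4: {2896a8f, 4a6503d, 57eeef9, 704c828, 704e26e, 9c053f4, b92f4f5}.
Ancestors of ec56eea: {2a0a698, 4a6503d, 5b269a5, 704c828, 99248c6, b40ac19, ec56eea}.
Common ancestors: {4a6503d, 704c828}.
Among these, 4a6503d is not an ancestor of any other common ancestor — it is the merge base.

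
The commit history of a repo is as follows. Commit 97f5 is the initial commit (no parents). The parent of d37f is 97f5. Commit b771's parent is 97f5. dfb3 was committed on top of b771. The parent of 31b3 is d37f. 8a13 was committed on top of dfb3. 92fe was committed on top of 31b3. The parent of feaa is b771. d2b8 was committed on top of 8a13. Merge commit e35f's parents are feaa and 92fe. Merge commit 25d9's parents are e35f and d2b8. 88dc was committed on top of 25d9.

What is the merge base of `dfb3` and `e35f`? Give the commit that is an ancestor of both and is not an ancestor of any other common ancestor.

Ancestors of dfb3: {97f5, b771, dfb3}.
Ancestors of e35f: {31b3, 92fe, 97f5, b771, d37f, e35f, feaa}.
Common ancestors: {97f5, b771}.
Among these, b771 is not an ancestor of any other common ancestor — it is the merge base.

b771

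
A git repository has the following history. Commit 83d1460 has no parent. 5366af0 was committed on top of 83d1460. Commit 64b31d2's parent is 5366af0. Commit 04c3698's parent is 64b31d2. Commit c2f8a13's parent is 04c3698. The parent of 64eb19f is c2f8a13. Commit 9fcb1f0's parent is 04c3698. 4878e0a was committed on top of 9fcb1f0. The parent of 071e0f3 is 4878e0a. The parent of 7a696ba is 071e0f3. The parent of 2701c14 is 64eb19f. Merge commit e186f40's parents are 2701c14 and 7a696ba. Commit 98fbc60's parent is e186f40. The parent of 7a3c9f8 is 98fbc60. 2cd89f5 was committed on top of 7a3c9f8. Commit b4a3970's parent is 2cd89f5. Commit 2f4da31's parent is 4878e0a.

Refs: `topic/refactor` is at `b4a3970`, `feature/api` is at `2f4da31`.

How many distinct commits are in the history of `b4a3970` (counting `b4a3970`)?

Walking parent pointers from b4a3970: reachable set = {04c3698, 071e0f3, 2701c14, 2cd89f5, 4878e0a, 5366af0, 64b31d2, 64eb19f, 7a3c9f8, 7a696ba, 83d1460, 98fbc60, 9fcb1f0, b4a3970, c2f8a13, e186f40}.
That is 16 commits.

16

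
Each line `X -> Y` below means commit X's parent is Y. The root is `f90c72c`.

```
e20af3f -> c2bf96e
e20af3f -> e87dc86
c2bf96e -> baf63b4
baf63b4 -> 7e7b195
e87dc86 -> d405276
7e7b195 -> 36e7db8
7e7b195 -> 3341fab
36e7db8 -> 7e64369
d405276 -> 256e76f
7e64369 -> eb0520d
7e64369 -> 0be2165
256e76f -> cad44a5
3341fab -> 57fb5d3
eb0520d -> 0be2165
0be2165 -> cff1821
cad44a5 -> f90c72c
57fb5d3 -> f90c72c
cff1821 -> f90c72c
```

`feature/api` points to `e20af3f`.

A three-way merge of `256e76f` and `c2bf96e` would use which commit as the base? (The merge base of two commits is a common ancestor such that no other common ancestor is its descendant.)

f90c72c

Ancestors of 256e76f: {256e76f, cad44a5, f90c72c}.
Ancestors of c2bf96e: {0be2165, 3341fab, 36e7db8, 57fb5d3, 7e64369, 7e7b195, baf63b4, c2bf96e, cff1821, eb0520d, f90c72c}.
Common ancestors: {f90c72c}.
The only common ancestor is f90c72c, so it is the merge base.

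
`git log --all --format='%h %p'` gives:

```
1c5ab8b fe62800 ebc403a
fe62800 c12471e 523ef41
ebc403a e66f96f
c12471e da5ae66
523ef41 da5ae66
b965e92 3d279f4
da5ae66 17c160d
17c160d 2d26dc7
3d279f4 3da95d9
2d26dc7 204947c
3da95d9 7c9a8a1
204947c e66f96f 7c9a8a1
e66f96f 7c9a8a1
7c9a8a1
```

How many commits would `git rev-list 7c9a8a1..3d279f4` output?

2

Reachable from 3d279f4: {3d279f4, 3da95d9, 7c9a8a1}.
Reachable from 7c9a8a1: {7c9a8a1}.
In 3d279f4's history but not 7c9a8a1's: {3d279f4, 3da95d9} — 2 commits.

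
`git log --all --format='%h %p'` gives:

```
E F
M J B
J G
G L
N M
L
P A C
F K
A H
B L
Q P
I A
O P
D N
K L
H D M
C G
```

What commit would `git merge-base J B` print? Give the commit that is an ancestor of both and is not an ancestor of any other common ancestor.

Ancestors of J: {G, J, L}.
Ancestors of B: {B, L}.
Common ancestors: {L}.
The only common ancestor is L, so it is the merge base.

L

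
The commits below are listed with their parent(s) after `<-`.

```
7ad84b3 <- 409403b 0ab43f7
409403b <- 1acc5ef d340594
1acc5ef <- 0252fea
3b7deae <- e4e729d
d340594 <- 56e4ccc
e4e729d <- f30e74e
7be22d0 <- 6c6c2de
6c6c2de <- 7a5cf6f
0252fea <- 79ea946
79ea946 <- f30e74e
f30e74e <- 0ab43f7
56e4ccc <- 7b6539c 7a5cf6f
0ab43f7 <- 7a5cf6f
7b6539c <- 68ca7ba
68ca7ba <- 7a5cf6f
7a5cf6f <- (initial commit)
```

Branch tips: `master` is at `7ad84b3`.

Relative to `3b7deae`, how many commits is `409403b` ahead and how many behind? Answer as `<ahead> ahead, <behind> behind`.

Reachable from 409403b: {0252fea, 0ab43f7, 1acc5ef, 409403b, 56e4ccc, 68ca7ba, 79ea946, 7a5cf6f, 7b6539c, d340594, f30e74e}.
Reachable from 3b7deae: {0ab43f7, 3b7deae, 7a5cf6f, e4e729d, f30e74e}.
Only in 409403b's history (ahead): {0252fea, 1acc5ef, 409403b, 56e4ccc, 68ca7ba, 79ea946, 7b6539c, d340594} — 8.
Only in 3b7deae's history (behind): {3b7deae, e4e729d} — 2.

8 ahead, 2 behind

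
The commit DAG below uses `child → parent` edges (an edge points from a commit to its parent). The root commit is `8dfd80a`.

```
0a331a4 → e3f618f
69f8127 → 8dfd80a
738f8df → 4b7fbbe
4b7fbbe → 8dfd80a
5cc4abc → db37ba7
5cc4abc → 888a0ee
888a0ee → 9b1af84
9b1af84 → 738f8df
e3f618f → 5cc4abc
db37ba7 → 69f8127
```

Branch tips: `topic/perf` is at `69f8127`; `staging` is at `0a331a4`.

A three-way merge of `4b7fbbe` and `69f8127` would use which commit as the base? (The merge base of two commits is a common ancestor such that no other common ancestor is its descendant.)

Ancestors of 4b7fbbe: {4b7fbbe, 8dfd80a}.
Ancestors of 69f8127: {69f8127, 8dfd80a}.
Common ancestors: {8dfd80a}.
The only common ancestor is 8dfd80a, so it is the merge base.

8dfd80a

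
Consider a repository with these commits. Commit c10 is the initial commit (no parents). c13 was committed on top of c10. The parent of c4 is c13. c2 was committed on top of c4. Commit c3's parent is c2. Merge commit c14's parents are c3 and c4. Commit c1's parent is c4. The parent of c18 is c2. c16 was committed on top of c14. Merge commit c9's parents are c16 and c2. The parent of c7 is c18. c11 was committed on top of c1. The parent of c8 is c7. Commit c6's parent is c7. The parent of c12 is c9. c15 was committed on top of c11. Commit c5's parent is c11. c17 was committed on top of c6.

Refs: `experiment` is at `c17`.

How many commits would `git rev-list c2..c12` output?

Reachable from c12: {c10, c12, c13, c14, c16, c2, c3, c4, c9}.
Reachable from c2: {c10, c13, c2, c4}.
In c12's history but not c2's: {c12, c14, c16, c3, c9} — 5 commits.

5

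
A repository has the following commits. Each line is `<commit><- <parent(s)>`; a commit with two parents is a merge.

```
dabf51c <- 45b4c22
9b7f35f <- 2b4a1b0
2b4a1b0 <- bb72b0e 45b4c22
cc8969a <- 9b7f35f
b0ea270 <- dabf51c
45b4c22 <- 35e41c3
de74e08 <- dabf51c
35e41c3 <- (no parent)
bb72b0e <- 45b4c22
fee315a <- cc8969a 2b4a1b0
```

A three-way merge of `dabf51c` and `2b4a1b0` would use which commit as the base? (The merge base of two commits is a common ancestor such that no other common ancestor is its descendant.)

45b4c22

Ancestors of dabf51c: {35e41c3, 45b4c22, dabf51c}.
Ancestors of 2b4a1b0: {2b4a1b0, 35e41c3, 45b4c22, bb72b0e}.
Common ancestors: {35e41c3, 45b4c22}.
Among these, 45b4c22 is not an ancestor of any other common ancestor — it is the merge base.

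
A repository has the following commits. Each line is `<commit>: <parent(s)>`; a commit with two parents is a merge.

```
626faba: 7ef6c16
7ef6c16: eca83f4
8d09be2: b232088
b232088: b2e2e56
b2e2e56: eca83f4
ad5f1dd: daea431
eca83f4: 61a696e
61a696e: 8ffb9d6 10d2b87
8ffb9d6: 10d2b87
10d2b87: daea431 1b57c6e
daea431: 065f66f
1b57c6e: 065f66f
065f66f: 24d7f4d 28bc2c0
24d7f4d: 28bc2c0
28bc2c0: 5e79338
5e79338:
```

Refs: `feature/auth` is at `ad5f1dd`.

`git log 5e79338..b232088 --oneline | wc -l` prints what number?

Reachable from b232088: {065f66f, 10d2b87, 1b57c6e, 24d7f4d, 28bc2c0, 5e79338, 61a696e, 8ffb9d6, b232088, b2e2e56, daea431, eca83f4}.
Reachable from 5e79338: {5e79338}.
In b232088's history but not 5e79338's: {065f66f, 10d2b87, 1b57c6e, 24d7f4d, 28bc2c0, 61a696e, 8ffb9d6, b232088, b2e2e56, daea431, eca83f4} — 11 commits.

11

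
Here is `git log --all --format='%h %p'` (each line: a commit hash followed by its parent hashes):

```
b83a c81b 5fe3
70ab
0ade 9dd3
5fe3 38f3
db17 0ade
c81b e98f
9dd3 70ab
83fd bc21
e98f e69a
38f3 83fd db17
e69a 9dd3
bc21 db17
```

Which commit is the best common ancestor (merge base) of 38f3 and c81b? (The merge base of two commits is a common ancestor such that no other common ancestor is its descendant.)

Ancestors of 38f3: {0ade, 38f3, 70ab, 83fd, 9dd3, bc21, db17}.
Ancestors of c81b: {70ab, 9dd3, c81b, e69a, e98f}.
Common ancestors: {70ab, 9dd3}.
Among these, 9dd3 is not an ancestor of any other common ancestor — it is the merge base.

9dd3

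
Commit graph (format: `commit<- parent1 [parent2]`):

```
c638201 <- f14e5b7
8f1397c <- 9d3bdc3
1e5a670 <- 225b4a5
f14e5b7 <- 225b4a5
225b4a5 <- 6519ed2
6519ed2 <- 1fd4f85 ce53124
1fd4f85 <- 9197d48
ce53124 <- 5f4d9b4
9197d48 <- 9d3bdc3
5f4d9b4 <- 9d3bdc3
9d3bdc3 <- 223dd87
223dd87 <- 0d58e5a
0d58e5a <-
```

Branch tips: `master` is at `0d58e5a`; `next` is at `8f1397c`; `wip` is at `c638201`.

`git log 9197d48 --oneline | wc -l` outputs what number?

4

Walking parent pointers from 9197d48: reachable set = {0d58e5a, 223dd87, 9197d48, 9d3bdc3}.
That is 4 commits.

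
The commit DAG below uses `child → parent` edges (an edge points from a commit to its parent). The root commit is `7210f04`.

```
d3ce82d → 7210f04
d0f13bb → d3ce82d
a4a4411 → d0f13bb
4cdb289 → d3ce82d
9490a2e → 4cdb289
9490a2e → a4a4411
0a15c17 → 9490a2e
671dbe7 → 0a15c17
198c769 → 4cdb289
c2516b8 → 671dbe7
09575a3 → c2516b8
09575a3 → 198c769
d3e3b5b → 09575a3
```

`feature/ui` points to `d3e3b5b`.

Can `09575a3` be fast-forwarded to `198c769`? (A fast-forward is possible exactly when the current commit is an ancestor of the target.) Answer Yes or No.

A fast-forward from 09575a3 to 198c769 is possible iff 09575a3 is an ancestor of 198c769.
Ancestors of 198c769: {198c769, 4cdb289, 7210f04, d3ce82d}.
09575a3 is not among them, so fast-forward is not possible.

No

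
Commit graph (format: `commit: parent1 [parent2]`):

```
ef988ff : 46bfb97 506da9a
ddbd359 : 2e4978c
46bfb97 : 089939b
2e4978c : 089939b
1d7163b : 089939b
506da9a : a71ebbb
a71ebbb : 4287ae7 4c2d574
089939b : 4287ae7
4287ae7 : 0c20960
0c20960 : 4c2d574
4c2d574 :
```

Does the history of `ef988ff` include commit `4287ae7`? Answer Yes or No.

Yes

Ancestors of ef988ff (commits reachable by following parents): {089939b, 0c20960, 4287ae7, 46bfb97, 4c2d574, 506da9a, a71ebbb, ef988ff}.
4287ae7 is in that set, so it is an ancestor of ef988ff.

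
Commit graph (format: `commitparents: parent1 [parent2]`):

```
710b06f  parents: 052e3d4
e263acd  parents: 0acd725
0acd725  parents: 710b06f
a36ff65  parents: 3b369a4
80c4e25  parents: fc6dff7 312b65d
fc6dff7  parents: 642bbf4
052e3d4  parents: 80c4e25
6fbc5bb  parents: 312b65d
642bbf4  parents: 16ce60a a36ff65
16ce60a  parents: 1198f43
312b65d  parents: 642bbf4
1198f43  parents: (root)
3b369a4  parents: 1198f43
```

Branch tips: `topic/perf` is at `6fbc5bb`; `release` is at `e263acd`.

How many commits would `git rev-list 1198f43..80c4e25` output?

Reachable from 80c4e25: {1198f43, 16ce60a, 312b65d, 3b369a4, 642bbf4, 80c4e25, a36ff65, fc6dff7}.
Reachable from 1198f43: {1198f43}.
In 80c4e25's history but not 1198f43's: {16ce60a, 312b65d, 3b369a4, 642bbf4, 80c4e25, a36ff65, fc6dff7} — 7 commits.

7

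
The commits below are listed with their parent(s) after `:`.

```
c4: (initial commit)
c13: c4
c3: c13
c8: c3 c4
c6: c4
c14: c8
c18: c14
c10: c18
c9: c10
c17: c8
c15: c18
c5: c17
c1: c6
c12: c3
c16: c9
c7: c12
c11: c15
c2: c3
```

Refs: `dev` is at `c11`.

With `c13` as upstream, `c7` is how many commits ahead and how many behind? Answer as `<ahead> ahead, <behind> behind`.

3 ahead, 0 behind

Reachable from c7: {c12, c13, c3, c4, c7}.
Reachable from c13: {c13, c4}.
Only in c7's history (ahead): {c12, c3, c7} — 3.
Only in c13's history (behind): {} — 0.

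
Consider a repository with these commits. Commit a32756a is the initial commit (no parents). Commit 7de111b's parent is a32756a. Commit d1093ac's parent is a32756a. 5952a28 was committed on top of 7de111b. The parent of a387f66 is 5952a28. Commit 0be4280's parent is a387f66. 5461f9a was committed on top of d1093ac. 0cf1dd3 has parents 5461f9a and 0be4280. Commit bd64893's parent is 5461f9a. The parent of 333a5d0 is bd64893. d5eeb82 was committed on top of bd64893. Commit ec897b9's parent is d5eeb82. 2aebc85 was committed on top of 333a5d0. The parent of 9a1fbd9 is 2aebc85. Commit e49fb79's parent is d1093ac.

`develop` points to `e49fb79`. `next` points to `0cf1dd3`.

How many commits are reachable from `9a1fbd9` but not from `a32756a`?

Reachable from 9a1fbd9: {2aebc85, 333a5d0, 5461f9a, 9a1fbd9, a32756a, bd64893, d1093ac}.
Reachable from a32756a: {a32756a}.
In 9a1fbd9's history but not a32756a's: {2aebc85, 333a5d0, 5461f9a, 9a1fbd9, bd64893, d1093ac} — 6 commits.

6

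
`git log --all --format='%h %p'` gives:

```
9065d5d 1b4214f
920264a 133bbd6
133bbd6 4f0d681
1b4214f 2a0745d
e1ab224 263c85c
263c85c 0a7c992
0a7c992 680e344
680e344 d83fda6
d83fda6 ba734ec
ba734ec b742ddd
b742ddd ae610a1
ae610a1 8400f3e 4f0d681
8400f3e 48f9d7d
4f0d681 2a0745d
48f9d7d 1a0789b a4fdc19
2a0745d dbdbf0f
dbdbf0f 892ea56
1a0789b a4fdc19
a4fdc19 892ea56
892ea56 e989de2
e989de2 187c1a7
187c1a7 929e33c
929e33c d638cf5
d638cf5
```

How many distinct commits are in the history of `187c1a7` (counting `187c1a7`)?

3

Walking parent pointers from 187c1a7: reachable set = {187c1a7, 929e33c, d638cf5}.
That is 3 commits.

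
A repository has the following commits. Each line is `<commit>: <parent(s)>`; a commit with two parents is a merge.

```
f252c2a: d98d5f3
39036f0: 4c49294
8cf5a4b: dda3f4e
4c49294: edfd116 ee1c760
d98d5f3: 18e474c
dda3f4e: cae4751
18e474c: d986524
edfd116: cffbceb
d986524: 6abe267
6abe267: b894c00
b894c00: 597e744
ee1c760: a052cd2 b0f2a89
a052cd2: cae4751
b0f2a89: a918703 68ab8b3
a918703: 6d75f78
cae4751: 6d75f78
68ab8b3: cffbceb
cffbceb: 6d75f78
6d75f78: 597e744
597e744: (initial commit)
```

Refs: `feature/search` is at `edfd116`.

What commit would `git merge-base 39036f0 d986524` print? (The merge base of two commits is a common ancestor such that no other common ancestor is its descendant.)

597e744

Ancestors of 39036f0: {39036f0, 4c49294, 597e744, 68ab8b3, 6d75f78, a052cd2, a918703, b0f2a89, cae4751, cffbceb, edfd116, ee1c760}.
Ancestors of d986524: {597e744, 6abe267, b894c00, d986524}.
Common ancestors: {597e744}.
The only common ancestor is 597e744, so it is the merge base.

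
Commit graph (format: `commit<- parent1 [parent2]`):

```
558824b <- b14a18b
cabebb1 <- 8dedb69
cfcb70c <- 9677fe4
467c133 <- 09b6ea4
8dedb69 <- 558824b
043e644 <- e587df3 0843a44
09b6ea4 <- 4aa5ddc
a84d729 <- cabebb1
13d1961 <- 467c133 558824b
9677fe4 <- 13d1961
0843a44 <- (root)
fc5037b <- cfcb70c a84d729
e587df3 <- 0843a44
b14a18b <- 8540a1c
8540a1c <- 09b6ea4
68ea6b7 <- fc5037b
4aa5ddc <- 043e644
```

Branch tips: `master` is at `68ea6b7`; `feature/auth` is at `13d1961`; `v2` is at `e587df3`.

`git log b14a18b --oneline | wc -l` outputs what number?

Walking parent pointers from b14a18b: reachable set = {043e644, 0843a44, 09b6ea4, 4aa5ddc, 8540a1c, b14a18b, e587df3}.
That is 7 commits.

7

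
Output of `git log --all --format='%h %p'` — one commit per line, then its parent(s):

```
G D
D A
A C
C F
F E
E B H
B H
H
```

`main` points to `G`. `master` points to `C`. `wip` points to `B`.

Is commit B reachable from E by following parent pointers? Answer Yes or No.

Ancestors of E (commits reachable by following parents): {B, E, H}.
B is in that set, so it is an ancestor of E.

Yes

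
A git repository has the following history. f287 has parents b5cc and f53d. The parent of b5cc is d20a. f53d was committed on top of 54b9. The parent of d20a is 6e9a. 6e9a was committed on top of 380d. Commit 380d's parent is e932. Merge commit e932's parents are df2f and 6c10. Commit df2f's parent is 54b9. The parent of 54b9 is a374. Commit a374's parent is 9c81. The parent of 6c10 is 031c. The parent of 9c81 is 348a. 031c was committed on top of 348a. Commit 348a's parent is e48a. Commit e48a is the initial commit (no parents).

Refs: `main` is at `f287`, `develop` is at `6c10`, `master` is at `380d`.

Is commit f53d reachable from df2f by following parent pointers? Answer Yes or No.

No

Ancestors of df2f: {348a, 54b9, 9c81, a374, df2f, e48a}.
f53d is not in that set, so it is not an ancestor of df2f.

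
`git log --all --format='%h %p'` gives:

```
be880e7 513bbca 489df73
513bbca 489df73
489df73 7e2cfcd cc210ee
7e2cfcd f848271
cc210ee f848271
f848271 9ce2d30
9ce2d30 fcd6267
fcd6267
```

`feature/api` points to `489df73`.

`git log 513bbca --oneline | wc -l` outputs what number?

Walking parent pointers from 513bbca: reachable set = {489df73, 513bbca, 7e2cfcd, 9ce2d30, cc210ee, f848271, fcd6267}.
That is 7 commits.

7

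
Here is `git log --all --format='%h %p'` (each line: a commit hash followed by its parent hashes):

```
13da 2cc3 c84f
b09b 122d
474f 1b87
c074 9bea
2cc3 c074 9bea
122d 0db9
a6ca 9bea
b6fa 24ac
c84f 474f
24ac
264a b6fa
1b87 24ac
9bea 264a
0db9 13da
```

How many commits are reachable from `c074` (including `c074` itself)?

5

Walking parent pointers from c074: reachable set = {24ac, 264a, 9bea, b6fa, c074}.
That is 5 commits.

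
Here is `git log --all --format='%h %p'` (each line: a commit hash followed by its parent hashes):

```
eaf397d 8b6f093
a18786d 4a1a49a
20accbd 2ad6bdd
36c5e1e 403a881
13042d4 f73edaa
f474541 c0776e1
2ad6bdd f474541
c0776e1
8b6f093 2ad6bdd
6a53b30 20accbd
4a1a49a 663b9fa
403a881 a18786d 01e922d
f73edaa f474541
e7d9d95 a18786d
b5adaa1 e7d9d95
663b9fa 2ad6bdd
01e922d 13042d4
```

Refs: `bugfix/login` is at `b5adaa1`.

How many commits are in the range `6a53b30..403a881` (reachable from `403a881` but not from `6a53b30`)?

Reachable from 403a881: {01e922d, 13042d4, 2ad6bdd, 403a881, 4a1a49a, 663b9fa, a18786d, c0776e1, f474541, f73edaa}.
Reachable from 6a53b30: {20accbd, 2ad6bdd, 6a53b30, c0776e1, f474541}.
In 403a881's history but not 6a53b30's: {01e922d, 13042d4, 403a881, 4a1a49a, 663b9fa, a18786d, f73edaa} — 7 commits.

7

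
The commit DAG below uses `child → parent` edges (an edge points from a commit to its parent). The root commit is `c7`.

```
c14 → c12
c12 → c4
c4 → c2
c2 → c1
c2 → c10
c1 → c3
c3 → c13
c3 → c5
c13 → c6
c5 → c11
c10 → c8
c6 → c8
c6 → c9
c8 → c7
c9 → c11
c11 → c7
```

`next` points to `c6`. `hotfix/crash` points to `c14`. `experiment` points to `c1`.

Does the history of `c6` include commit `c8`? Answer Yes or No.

Yes

Ancestors of c6 (commits reachable by following parents): {c11, c6, c7, c8, c9}.
c8 is in that set, so it is an ancestor of c6.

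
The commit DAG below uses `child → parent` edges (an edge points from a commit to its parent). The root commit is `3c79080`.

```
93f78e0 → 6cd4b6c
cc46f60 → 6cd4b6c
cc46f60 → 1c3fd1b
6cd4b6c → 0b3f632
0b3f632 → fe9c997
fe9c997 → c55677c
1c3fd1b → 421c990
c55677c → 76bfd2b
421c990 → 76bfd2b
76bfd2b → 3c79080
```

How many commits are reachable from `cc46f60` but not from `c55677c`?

6

Reachable from cc46f60: {0b3f632, 1c3fd1b, 3c79080, 421c990, 6cd4b6c, 76bfd2b, c55677c, cc46f60, fe9c997}.
Reachable from c55677c: {3c79080, 76bfd2b, c55677c}.
In cc46f60's history but not c55677c's: {0b3f632, 1c3fd1b, 421c990, 6cd4b6c, cc46f60, fe9c997} — 6 commits.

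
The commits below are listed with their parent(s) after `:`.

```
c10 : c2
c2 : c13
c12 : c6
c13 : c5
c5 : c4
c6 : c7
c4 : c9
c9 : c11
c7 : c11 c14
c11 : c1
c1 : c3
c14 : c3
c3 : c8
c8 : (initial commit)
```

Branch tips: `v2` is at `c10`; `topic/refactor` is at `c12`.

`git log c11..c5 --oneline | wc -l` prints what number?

3

Reachable from c5: {c1, c11, c3, c4, c5, c8, c9}.
Reachable from c11: {c1, c11, c3, c8}.
In c5's history but not c11's: {c4, c5, c9} — 3 commits.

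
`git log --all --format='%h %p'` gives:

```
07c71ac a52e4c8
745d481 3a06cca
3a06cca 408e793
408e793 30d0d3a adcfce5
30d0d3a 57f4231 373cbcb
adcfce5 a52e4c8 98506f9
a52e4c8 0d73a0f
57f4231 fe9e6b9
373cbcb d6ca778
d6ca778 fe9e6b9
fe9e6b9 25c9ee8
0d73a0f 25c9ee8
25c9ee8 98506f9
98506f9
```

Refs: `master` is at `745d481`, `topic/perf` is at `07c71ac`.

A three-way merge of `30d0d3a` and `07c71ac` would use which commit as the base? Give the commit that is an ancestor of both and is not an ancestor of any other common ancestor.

Ancestors of 30d0d3a: {25c9ee8, 30d0d3a, 373cbcb, 57f4231, 98506f9, d6ca778, fe9e6b9}.
Ancestors of 07c71ac: {07c71ac, 0d73a0f, 25c9ee8, 98506f9, a52e4c8}.
Common ancestors: {25c9ee8, 98506f9}.
Among these, 25c9ee8 is not an ancestor of any other common ancestor — it is the merge base.

25c9ee8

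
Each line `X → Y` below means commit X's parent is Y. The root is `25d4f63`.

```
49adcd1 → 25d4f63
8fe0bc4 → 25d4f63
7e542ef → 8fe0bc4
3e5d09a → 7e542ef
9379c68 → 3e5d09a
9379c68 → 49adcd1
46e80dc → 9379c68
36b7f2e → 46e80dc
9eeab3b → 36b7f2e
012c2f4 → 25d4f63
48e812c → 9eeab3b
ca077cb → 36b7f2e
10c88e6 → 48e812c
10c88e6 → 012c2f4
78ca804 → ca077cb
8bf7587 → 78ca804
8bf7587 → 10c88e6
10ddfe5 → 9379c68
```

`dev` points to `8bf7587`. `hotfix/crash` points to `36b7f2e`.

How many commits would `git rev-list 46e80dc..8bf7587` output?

Reachable from 8bf7587: {012c2f4, 10c88e6, 25d4f63, 36b7f2e, 3e5d09a, 46e80dc, 48e812c, 49adcd1, 78ca804, 7e542ef, 8bf7587, 8fe0bc4, 9379c68, 9eeab3b, ca077cb}.
Reachable from 46e80dc: {25d4f63, 3e5d09a, 46e80dc, 49adcd1, 7e542ef, 8fe0bc4, 9379c68}.
In 8bf7587's history but not 46e80dc's: {012c2f4, 10c88e6, 36b7f2e, 48e812c, 78ca804, 8bf7587, 9eeab3b, ca077cb} — 8 commits.

8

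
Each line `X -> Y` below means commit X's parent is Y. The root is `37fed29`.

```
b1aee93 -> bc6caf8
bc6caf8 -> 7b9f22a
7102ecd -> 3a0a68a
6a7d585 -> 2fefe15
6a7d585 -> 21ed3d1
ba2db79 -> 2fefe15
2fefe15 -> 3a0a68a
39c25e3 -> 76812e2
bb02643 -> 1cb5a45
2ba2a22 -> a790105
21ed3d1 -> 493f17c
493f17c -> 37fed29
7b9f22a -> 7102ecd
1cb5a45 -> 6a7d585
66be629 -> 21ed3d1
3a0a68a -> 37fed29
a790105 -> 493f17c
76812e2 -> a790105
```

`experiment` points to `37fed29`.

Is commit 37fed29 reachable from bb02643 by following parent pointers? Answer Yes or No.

Ancestors of bb02643 (commits reachable by following parents): {1cb5a45, 21ed3d1, 2fefe15, 37fed29, 3a0a68a, 493f17c, 6a7d585, bb02643}.
37fed29 is in that set, so it is an ancestor of bb02643.

Yes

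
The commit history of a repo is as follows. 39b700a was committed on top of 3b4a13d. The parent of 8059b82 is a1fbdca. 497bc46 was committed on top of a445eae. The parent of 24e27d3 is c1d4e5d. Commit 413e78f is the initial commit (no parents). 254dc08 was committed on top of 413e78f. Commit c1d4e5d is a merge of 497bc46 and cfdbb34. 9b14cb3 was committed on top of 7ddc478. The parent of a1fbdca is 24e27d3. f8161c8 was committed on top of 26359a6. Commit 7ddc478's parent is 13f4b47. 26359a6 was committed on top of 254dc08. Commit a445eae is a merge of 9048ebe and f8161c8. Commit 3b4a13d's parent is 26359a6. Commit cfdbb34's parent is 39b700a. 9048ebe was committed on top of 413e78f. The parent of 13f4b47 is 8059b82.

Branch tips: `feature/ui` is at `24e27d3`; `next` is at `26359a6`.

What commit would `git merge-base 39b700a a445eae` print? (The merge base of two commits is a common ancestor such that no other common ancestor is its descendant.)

26359a6

Ancestors of 39b700a: {254dc08, 26359a6, 39b700a, 3b4a13d, 413e78f}.
Ancestors of a445eae: {254dc08, 26359a6, 413e78f, 9048ebe, a445eae, f8161c8}.
Common ancestors: {254dc08, 26359a6, 413e78f}.
Among these, 26359a6 is not an ancestor of any other common ancestor — it is the merge base.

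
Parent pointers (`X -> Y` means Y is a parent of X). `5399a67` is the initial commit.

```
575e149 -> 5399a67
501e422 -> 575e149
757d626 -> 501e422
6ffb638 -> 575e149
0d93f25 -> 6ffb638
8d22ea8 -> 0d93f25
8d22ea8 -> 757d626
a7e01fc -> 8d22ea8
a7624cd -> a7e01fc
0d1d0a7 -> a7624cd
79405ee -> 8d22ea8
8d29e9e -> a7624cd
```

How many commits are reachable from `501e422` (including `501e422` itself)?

3

Walking parent pointers from 501e422: reachable set = {501e422, 5399a67, 575e149}.
That is 3 commits.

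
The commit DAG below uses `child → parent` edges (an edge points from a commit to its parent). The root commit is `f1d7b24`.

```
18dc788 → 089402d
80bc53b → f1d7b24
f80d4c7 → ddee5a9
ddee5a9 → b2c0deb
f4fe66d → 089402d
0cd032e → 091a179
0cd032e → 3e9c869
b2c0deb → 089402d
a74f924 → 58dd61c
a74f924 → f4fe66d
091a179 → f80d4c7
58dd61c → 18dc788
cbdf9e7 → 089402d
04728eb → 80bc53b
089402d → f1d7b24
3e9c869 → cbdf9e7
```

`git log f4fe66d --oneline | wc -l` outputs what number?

Walking parent pointers from f4fe66d: reachable set = {089402d, f1d7b24, f4fe66d}.
That is 3 commits.

3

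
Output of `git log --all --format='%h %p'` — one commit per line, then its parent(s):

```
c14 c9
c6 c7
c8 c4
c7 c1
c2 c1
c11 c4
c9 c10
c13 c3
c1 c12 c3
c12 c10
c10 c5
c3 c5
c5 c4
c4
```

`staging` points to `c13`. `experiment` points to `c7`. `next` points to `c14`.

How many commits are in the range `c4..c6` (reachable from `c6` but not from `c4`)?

Reachable from c6: {c1, c10, c12, c3, c4, c5, c6, c7}.
Reachable from c4: {c4}.
In c6's history but not c4's: {c1, c10, c12, c3, c5, c6, c7} — 7 commits.

7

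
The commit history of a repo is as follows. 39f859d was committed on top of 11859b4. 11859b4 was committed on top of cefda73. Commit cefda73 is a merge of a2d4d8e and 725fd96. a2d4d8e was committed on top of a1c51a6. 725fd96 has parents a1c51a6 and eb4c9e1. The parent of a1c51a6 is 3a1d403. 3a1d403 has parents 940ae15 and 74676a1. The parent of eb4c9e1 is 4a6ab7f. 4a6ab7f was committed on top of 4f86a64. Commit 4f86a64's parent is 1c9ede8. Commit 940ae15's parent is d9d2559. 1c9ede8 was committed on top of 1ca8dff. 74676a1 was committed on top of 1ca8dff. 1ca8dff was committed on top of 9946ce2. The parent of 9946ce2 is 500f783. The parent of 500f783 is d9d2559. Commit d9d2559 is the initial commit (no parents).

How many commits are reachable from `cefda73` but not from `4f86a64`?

Reachable from cefda73: {1c9ede8, 1ca8dff, 3a1d403, 4a6ab7f, 4f86a64, 500f783, 725fd96, 74676a1, 940ae15, 9946ce2, a1c51a6, a2d4d8e, cefda73, d9d2559, eb4c9e1}.
Reachable from 4f86a64: {1c9ede8, 1ca8dff, 4f86a64, 500f783, 9946ce2, d9d2559}.
In cefda73's history but not 4f86a64's: {3a1d403, 4a6ab7f, 725fd96, 74676a1, 940ae15, a1c51a6, a2d4d8e, cefda73, eb4c9e1} — 9 commits.

9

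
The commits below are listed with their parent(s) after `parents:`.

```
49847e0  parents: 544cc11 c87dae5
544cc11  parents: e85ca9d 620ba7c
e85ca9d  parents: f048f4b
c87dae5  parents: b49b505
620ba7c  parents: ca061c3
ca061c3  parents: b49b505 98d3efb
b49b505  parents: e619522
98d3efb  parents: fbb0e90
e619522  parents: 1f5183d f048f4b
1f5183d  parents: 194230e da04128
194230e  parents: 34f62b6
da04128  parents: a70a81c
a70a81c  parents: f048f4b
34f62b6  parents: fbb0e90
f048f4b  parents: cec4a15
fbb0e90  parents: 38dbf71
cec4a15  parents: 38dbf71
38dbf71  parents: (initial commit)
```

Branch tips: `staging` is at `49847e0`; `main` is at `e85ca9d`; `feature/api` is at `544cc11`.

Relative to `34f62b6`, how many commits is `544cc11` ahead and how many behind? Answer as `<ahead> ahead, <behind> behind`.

13 ahead, 0 behind

Reachable from 544cc11: {194230e, 1f5183d, 34f62b6, 38dbf71, 544cc11, 620ba7c, 98d3efb, a70a81c, b49b505, ca061c3, cec4a15, da04128, e619522, e85ca9d, f048f4b, fbb0e90}.
Reachable from 34f62b6: {34f62b6, 38dbf71, fbb0e90}.
Only in 544cc11's history (ahead): {194230e, 1f5183d, 544cc11, 620ba7c, 98d3efb, a70a81c, b49b505, ca061c3, cec4a15, da04128, e619522, e85ca9d, f048f4b} — 13.
Only in 34f62b6's history (behind): {} — 0.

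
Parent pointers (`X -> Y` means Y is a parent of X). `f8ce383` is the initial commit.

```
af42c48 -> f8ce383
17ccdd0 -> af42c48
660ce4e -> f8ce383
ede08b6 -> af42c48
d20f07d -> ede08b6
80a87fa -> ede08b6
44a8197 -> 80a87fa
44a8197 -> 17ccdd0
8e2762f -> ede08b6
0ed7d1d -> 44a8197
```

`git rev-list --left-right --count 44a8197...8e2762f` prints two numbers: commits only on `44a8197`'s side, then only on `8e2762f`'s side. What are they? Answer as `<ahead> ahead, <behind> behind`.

3 ahead, 1 behind

Reachable from 44a8197: {17ccdd0, 44a8197, 80a87fa, af42c48, ede08b6, f8ce383}.
Reachable from 8e2762f: {8e2762f, af42c48, ede08b6, f8ce383}.
Only in 44a8197's history (ahead): {17ccdd0, 44a8197, 80a87fa} — 3.
Only in 8e2762f's history (behind): {8e2762f} — 1.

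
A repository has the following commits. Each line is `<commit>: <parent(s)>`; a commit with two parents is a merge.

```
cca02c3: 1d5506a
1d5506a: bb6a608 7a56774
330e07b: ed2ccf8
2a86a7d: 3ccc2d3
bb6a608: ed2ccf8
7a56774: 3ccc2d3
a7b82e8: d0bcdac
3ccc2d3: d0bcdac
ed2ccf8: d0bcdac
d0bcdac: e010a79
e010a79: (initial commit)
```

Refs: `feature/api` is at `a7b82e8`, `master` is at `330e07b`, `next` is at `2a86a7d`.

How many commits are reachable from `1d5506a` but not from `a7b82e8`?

5

Reachable from 1d5506a: {1d5506a, 3ccc2d3, 7a56774, bb6a608, d0bcdac, e010a79, ed2ccf8}.
Reachable from a7b82e8: {a7b82e8, d0bcdac, e010a79}.
In 1d5506a's history but not a7b82e8's: {1d5506a, 3ccc2d3, 7a56774, bb6a608, ed2ccf8} — 5 commits.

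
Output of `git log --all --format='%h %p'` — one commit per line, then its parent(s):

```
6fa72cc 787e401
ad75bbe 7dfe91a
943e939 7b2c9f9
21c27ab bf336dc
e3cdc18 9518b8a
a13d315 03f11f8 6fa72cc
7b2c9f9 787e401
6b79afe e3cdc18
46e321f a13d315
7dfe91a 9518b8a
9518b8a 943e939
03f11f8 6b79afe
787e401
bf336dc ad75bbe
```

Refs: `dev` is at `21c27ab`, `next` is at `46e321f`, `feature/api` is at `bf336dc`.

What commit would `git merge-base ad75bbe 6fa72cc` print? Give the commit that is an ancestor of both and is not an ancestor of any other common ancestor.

787e401

Ancestors of ad75bbe: {787e401, 7b2c9f9, 7dfe91a, 943e939, 9518b8a, ad75bbe}.
Ancestors of 6fa72cc: {6fa72cc, 787e401}.
Common ancestors: {787e401}.
The only common ancestor is 787e401, so it is the merge base.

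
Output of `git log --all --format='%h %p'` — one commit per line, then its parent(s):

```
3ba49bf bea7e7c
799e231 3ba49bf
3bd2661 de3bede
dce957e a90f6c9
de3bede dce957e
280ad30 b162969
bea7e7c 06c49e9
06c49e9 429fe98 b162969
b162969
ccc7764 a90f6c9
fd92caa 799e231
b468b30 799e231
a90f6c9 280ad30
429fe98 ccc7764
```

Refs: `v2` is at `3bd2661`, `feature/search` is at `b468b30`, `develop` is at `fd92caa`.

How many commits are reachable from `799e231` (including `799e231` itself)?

9

Walking parent pointers from 799e231: reachable set = {06c49e9, 280ad30, 3ba49bf, 429fe98, 799e231, a90f6c9, b162969, bea7e7c, ccc7764}.
That is 9 commits.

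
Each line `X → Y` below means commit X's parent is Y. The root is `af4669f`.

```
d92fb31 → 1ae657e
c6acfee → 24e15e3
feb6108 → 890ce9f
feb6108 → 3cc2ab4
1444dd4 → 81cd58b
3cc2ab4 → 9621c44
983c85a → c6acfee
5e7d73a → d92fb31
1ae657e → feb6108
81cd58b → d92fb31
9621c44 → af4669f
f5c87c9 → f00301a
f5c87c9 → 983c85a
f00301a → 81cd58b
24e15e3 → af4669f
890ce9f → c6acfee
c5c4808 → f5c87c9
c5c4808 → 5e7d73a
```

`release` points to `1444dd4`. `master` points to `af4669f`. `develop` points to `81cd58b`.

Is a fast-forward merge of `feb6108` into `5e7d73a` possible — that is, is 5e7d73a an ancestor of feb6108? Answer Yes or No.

A fast-forward from 5e7d73a to feb6108 is possible iff 5e7d73a is an ancestor of feb6108.
Ancestors of feb6108: {24e15e3, 3cc2ab4, 890ce9f, 9621c44, af4669f, c6acfee, feb6108}.
5e7d73a is not among them, so fast-forward is not possible.

No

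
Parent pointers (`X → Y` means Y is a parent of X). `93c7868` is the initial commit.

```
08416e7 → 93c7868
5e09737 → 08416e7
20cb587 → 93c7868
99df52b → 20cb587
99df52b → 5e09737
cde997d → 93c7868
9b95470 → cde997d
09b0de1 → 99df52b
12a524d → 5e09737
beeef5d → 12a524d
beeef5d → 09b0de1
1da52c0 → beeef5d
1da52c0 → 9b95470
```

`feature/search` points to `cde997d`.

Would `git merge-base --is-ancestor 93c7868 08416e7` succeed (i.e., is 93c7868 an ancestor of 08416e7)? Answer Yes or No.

Yes

Ancestors of 08416e7 (commits reachable by following parents): {08416e7, 93c7868}.
93c7868 is in that set, so it is an ancestor of 08416e7.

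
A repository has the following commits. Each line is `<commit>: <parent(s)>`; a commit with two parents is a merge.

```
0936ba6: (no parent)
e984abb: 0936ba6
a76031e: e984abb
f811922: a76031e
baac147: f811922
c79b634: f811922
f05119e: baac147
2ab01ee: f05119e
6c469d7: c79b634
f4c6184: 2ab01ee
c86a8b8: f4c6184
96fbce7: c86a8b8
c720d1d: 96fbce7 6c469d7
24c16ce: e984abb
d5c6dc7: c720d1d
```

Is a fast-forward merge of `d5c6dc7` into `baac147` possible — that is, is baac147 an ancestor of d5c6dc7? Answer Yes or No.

Yes

A fast-forward from baac147 to d5c6dc7 is possible iff baac147 is an ancestor of d5c6dc7.
Ancestors of d5c6dc7: {0936ba6, 2ab01ee, 6c469d7, 96fbce7, a76031e, baac147, c720d1d, c79b634, c86a8b8, d5c6dc7, e984abb, f05119e, f4c6184, f811922}.
baac147 is among them, so fast-forward is possible.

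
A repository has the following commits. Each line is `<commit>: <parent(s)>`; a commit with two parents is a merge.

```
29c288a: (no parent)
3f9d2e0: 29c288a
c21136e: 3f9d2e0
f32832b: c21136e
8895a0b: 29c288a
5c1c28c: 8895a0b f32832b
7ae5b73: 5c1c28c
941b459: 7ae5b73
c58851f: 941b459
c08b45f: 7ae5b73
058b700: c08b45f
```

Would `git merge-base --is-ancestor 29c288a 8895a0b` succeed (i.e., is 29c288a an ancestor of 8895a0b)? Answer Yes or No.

Yes

Ancestors of 8895a0b (commits reachable by following parents): {29c288a, 8895a0b}.
29c288a is in that set, so it is an ancestor of 8895a0b.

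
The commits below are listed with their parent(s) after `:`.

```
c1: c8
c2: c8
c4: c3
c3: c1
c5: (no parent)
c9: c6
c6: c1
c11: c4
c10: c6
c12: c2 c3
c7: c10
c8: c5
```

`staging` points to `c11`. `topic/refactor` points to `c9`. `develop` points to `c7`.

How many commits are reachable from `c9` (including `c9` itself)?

5

Walking parent pointers from c9: reachable set = {c1, c5, c6, c8, c9}.
That is 5 commits.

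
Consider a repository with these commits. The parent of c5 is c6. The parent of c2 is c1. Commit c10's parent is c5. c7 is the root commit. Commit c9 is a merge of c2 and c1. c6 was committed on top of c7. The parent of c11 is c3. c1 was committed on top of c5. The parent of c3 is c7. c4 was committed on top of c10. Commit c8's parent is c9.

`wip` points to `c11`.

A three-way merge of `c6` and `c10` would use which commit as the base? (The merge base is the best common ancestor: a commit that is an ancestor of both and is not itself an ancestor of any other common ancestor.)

Ancestors of c6: {c6, c7}.
Ancestors of c10: {c10, c5, c6, c7}.
Common ancestors: {c6, c7}.
Among these, c6 is not an ancestor of any other common ancestor — it is the merge base.

c6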